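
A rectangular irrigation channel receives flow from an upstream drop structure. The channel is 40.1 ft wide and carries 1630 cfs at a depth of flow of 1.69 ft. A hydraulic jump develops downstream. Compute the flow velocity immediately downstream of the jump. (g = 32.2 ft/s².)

V₂ = 5.81 ft/s

q = Q/b = 1630/40.1 = 40.6 ft²/s; V₁ = q/y₁ = 24.1 ft/s. Fr₁ = V₁/√(g·y₁) = 3.26.
By Bélanger, y₂/y₁ = ½[√(1 + 8Fr₁²) − 1] = ½[√86.05 − 1] = 4.14.
y₂ = 4.14 × 1.69 = 6.99 ft.
V₂ = q/y₂ = 40.6/6.99 = 5.81 ft/s.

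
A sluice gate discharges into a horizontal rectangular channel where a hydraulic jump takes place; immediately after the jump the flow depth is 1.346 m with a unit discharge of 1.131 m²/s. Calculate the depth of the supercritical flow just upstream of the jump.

V₂ = q/y₂ = 1.131/1.346 = 0.8403 m/s; Fr₂ = V₂/√(g·y₂) = 0.2312.
Applying the sequent-depth relation in reverse, y₁/y₂ = ½[√(1 + 8Fr₂²) − 1] = ½[√1.4278 − 1] = 0.09745.
y₁ = 0.09745 × 1.346 = 0.1312 m.

y₁ = 0.1312 m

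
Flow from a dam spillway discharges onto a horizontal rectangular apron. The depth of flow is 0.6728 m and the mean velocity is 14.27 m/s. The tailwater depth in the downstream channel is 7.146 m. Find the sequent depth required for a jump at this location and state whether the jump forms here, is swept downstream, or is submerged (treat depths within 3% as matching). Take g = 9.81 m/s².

Fr₁ = V₁/√(g·y₁) = 14.27/√(9.81×0.6728) = 5.555.
From the momentum equation for a rectangular channel, y₂/y₁ = ½[√(1 + 8Fr₁²) − 1] = ½[√247.82 − 1] = 7.371.
y₂ = 7.371 × 0.6728 = 4.959 m.
Tailwater y_tw = 7.146 m: y_tw > y₂, so the jump is submerged.

y₂ = 4.959 m; the jump is submerged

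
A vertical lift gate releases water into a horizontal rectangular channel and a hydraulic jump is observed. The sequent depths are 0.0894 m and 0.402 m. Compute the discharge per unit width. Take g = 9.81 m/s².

For a rectangular channel the momentum equation gives q² = ½·g·y₁·y₂·(y₁ + y₂) = ½×9.81×0.0894×0.402×0.491 = 0.0866.
q = √0.0866 = 0.294 m²/s.

q = 0.294 m²/s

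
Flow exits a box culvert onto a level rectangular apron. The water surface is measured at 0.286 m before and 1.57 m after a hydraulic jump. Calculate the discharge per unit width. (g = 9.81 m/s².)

For a rectangular channel the momentum equation gives q² = ½·g·y₁·y₂·(y₁ + y₂) = ½×9.81×0.286×1.57×1.86 = 4.09.
q = √4.09 = 2.02 m²/s.

q = 2.02 m²/s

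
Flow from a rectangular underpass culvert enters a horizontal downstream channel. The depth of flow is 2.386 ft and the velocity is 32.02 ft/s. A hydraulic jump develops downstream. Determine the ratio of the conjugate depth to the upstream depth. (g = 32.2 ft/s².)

y₂/y₁ = 4.690

Fr₁ = V₁/√(g·y₁) = 32.02/√(32.2×2.386) = 3.653.
Bélanger equation: y₂/y₁ = ½[√(1 + 8Fr₁²) − 1] = ½[√107.76 − 1] = 4.690.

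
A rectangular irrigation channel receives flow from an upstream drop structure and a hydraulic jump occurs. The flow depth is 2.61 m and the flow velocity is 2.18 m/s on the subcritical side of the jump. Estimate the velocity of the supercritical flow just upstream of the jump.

V₁ = 7.56 m/s

Fr₂ = V₂/√(g·y₂) = 2.18/√(9.81×2.61) = 0.431.
The Bélanger relation is symmetric: y₁/y₂ = ½[√(1 + 8Fr₂²) − 1] = ½[√2.485 − 1] = 0.288.
y₁ = 0.288 × 2.61 = 0.752 m.
V₁ = q/y₁ = 5.69/0.752 = 7.56 m/s.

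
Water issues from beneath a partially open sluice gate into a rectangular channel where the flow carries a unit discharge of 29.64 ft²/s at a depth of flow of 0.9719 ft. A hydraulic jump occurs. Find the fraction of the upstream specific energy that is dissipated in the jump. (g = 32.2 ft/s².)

ΔE/E₁ = 0.526 (52.6%)

V₁ = q/y₁ = 29.64/0.9719 = 30.50 ft/s. Fr₁ = V₁/√(g·y₁) = 30.50/√(32.2×0.9719) = 5.452.
Conjugate-depth relation: y₂/y₁ = ½[√(1 + 8Fr₁²) − 1] = ½[√238.75 − 1] = 7.226.
y₂ = 7.226 × 0.9719 = 7.023 ft.
E₁ = y₁ + V₁²/2g = 15.41 ft. ΔE = (y₂ − y₁)³/(4y₁y₂) = 8.115 ft. ΔE/E₁ = 8.115/15.41 = 0.526.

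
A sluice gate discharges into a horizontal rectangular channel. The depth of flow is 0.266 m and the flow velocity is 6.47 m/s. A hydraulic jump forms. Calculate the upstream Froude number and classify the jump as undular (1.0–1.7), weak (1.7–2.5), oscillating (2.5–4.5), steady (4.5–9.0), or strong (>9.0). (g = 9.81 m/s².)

Fr₁ = V₁/√(g·y₁) = 6.47/√(9.81×0.266) = 4.01.
Fr₁ = 4.01 lies in the oscillating range.

Fr₁ = 4.01; oscillating jump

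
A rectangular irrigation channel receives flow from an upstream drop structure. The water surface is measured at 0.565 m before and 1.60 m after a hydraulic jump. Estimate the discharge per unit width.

For a rectangular channel the momentum equation gives q² = ½·g·y₁·y₂·(y₁ + y₂) = ½×9.81×0.565×1.60×2.17 = 9.60.
q = √9.60 = 3.10 m²/s.

q = 3.10 m²/s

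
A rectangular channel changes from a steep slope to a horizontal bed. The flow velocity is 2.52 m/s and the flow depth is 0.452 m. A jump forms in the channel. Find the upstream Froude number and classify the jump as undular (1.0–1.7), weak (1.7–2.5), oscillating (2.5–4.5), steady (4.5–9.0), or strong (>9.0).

Fr₁ = 1.20; undular jump

Fr₁ = V₁/√(g·y₁) = 2.52/√(9.81×0.452) = 1.20.
Fr₁ = 1.20 lies in the undular range.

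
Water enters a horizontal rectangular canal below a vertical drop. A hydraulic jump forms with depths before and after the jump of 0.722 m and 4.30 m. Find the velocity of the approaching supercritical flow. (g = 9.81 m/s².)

V₁ = 12.1 m/s

For a rectangular channel the momentum equation gives q² = ½·g·y₁·y₂·(y₁ + y₂) = ½×9.81×0.722×4.30×5.02 = 76.5.
q = √76.5 = 8.75 m²/s.
V₁ = q/y₁ = 8.75/0.722 = 12.1 m/s.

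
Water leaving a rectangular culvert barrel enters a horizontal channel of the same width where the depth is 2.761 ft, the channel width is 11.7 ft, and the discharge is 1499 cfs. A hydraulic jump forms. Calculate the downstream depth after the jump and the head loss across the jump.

y₂ = 17.89 ft; ΔE = 17.51 ft

q = Q/b = 1499/11.7 = 128.1 ft²/s; V₁ = q/y₁ = 46.40 ft/s. Fr₁ = V₁/√(g·y₁) = 4.921.
Bélanger equation: y₂/y₁ = ½[√(1 + 8Fr₁²) − 1] = ½[√194.76 − 1] = 6.478.
y₂ = 6.478 × 2.761 = 17.89 ft.
Head loss: ΔE = (y₂ − y₁)³/(4y₁y₂) = (17.89 − 2.761)³/(4×2.761×17.89) = 3460/197.5 = 17.51 ft.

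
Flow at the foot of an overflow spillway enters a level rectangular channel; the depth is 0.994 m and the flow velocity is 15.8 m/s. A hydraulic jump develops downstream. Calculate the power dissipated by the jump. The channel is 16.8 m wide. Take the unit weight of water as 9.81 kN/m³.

P = 17598 kW

Fr₁ = V₁/√(g·y₁) = 15.8/√(9.81×0.994) = 5.06.
By Bélanger, y₂/y₁ = ½[√(1 + 8Fr₁²) − 1] = ½[√205.8 − 1] = 6.67.
y₂ = 6.67 × 0.994 = 6.63 m.
q = V₁·y₁ = 15.8 × 0.994 = 15.7 m²/s. V₂ = q/y₂ = 15.7/6.63 = 2.37 m/s. E₁ = y₁ + V₁²/2g = 13.7 m; E₂ = y₂ + V₂²/2g = 6.92 m. ΔE = E₁ − E₂ = 6.80 m.
Q = q·b = 15.7 × 16.8 = 264 m³/s. P = γ·Q·ΔE = 9.81 × 264 × 6.80 = 17598 kW.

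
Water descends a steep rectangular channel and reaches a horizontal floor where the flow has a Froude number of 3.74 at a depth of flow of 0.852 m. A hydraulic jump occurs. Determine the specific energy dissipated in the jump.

Fr₁ = 3.74 (given).
From the momentum equation for a rectangular channel, y₂/y₁ = ½[√(1 + 8Fr₁²) − 1] = ½[√112.9 − 1] = 4.81.
y₂ = 4.81 × 0.852 = 4.10 m.
Head loss: ΔE = (y₂ − y₁)³/(4y₁y₂) = (4.10 − 0.852)³/(4×0.852×4.10) = 34.3/14.0 = 2.45 m.

ΔE = 2.45 m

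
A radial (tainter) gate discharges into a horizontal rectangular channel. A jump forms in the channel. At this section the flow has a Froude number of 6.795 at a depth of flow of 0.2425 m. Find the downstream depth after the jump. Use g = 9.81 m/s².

Fr₁ = 6.795 (given).
By Bélanger, y₂/y₁ = ½[√(1 + 8Fr₁²) − 1] = ½[√370.38 − 1] = 9.123.
y₂ = 9.123 × 0.2425 = 2.212 m.

y₂ = 2.212 m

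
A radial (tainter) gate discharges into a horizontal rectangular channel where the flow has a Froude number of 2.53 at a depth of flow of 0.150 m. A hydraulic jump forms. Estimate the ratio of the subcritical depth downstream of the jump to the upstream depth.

y₂/y₁ = 3.11

Fr₁ = 2.53 (given).
By Bélanger, y₂/y₁ = ½[√(1 + 8Fr₁²) − 1] = ½[√52.21 − 1] = 3.11.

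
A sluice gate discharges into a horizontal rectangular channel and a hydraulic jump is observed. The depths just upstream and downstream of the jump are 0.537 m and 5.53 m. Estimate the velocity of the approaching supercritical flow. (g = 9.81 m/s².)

For a rectangular channel the momentum equation gives q² = ½·g·y₁·y₂·(y₁ + y₂) = ½×9.81×0.537×5.53×6.07 = 88.4.
q = √88.4 = 9.40 m²/s.
V₁ = q/y₁ = 9.40/0.537 = 17.5 m/s.

V₁ = 17.5 m/s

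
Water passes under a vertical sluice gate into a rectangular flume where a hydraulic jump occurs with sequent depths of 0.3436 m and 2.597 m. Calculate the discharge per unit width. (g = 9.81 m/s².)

q = 3.588 m²/s

For a rectangular channel the momentum equation gives q² = ½·g·y₁·y₂·(y₁ + y₂) = ½×9.81×0.3436×2.597×2.941 = 12.87.
q = √12.87 = 3.588 m²/s.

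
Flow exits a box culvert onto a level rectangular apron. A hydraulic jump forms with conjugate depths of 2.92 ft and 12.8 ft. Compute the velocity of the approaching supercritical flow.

For a rectangular channel the momentum equation gives q² = ½·g·y₁·y₂·(y₁ + y₂) = ½×32.2×2.92×12.8×15.7 = 9460.
q = √9460 = 97.3 ft²/s.
V₁ = q/y₁ = 97.3/2.92 = 33.3 ft/s.

V₁ = 33.3 ft/s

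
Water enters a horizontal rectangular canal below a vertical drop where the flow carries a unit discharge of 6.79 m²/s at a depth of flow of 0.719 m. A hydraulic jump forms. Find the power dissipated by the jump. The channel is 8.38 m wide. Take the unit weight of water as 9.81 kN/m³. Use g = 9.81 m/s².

P = 989 kW

V₁ = q/y₁ = 6.79/0.719 = 9.44 m/s. Fr₁ = V₁/√(g·y₁) = 9.44/√(9.81×0.719) = 3.56.
Bélanger equation: y₂/y₁ = ½[√(1 + 8Fr₁²) − 1] = ½[√102.2 − 1] = 4.55.
y₂ = 4.55 × 0.719 = 3.27 m.
V₂ = q/y₂ = 6.79/3.27 = 2.07 m/s. E₁ = y₁ + V₁²/2g = 5.26 m; E₂ = y₂ + V₂²/2g = 3.49 m. ΔE = E₁ − E₂ = 1.77 m.
Q = q·b = 6.79 × 8.38 = 56.9 m³/s. P = γ·Q·ΔE = 9.81 × 56.9 × 1.77 = 989 kW.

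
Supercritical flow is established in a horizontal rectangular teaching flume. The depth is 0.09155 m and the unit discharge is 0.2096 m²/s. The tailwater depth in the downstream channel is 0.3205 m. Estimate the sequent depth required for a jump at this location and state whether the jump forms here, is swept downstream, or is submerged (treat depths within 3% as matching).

y₂ = 0.2703 m; the jump is submerged

V₁ = q/y₁ = 0.2096/0.09155 = 2.289 m/s. Fr₁ = V₁/√(g·y₁) = 2.289/√(9.81×0.09155) = 2.416.
From the momentum equation for a rectangular channel, y₂/y₁ = ½[√(1 + 8Fr₁²) − 1] = ½[√47.690 − 1] = 2.953.
y₂ = 2.953 × 0.09155 = 0.2703 m.
Tailwater y_tw = 0.3205 m: y_tw > y₂, so the jump is submerged.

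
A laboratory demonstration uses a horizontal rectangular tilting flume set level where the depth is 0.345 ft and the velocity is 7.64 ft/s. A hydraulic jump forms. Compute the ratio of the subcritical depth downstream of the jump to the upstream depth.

y₂/y₁ = 2.78

Fr₁ = V₁/√(g·y₁) = 7.64/√(32.2×0.345) = 2.29.
By Bélanger, y₂/y₁ = ½[√(1 + 8Fr₁²) − 1] = ½[√43.03 − 1] = 2.78.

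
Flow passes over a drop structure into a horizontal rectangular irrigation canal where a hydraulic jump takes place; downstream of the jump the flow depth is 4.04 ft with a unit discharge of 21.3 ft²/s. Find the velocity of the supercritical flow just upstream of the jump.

V₁ = 16.3 ft/s

V₂ = q/y₂ = 21.3/4.04 = 5.27 ft/s; Fr₂ = V₂/√(g·y₂) = 0.462.
From the momentum equation (using Fr₂), y₁/y₂ = ½[√(1 + 8Fr₂²) − 1] = ½[√2.709 − 1] = 0.323.
y₁ = 0.323 × 4.04 = 1.30 ft.
V₁ = q/y₁ = 21.3/1.30 = 16.3 ft/s.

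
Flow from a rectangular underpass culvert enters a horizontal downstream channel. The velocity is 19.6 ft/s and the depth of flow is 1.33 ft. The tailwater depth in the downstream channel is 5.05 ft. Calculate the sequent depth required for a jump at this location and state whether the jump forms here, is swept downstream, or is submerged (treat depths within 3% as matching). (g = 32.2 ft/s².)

Fr₁ = V₁/√(g·y₁) = 19.6/√(32.2×1.33) = 3.00.
From the momentum equation for a rectangular channel, y₂/y₁ = ½[√(1 + 8Fr₁²) − 1] = ½[√72.76 − 1] = 3.77.
y₂ = 3.77 × 1.33 = 5.01 ft.
Tailwater y_tw = 5.05 ft: y_tw ≈ y₂, so the jump forms here.

y₂ = 5.01 ft; the jump forms here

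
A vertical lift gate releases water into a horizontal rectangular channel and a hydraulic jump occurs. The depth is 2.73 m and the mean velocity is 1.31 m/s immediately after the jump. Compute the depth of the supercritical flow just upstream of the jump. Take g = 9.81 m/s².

y₁ = 0.314 m

Fr₂ = V₂/√(g·y₂) = 1.31/√(9.81×2.73) = 0.253.
From the momentum equation (using Fr₂), y₁/y₂ = ½[√(1 + 8Fr₂²) − 1] = ½[√1.513 − 1] = 0.115.
y₁ = 0.115 × 2.73 = 0.314 m.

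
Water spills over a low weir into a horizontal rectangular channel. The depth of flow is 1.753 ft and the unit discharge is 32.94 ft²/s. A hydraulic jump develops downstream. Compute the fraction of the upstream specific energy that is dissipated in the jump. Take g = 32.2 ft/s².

V₁ = q/y₁ = 32.94/1.753 = 18.79 ft/s. Fr₁ = V₁/√(g·y₁) = 18.79/√(32.2×1.753) = 2.501.
Bélanger equation: y₂/y₁ = ½[√(1 + 8Fr₁²) − 1] = ½[√51.042 − 1] = 3.072.
y₂ = 3.072 × 1.753 = 5.386 ft.
E₁ = y₁ + V₁²/2g = 7.236 ft. ΔE = (y₂ − y₁)³/(4y₁y₂) = 1.269 ft. ΔE/E₁ = 1.269/7.236 = 0.175.

ΔE/E₁ = 0.175 (17.5%)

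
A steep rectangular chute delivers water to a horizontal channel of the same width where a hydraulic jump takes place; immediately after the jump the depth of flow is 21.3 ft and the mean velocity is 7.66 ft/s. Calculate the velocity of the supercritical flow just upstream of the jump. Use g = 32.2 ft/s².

Fr₂ = V₂/√(g·y₂) = 7.66/√(32.2×21.3) = 0.292.
Since the conjugate-depth ratio holds either way, y₁/y₂ = ½[√(1 + 8Fr₂²) − 1] = ½[√1.684 − 1] = 0.149.
y₁ = 0.149 × 21.3 = 3.17 ft.
V₁ = q/y₁ = 163/3.17 = 51.4 ft/s.

V₁ = 51.4 ft/s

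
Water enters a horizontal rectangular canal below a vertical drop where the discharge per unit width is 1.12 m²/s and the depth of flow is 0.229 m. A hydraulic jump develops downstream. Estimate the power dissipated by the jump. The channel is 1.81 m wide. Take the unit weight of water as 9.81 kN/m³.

P = 8.52 kW

V₁ = q/y₁ = 1.12/0.229 = 4.89 m/s. Fr₁ = V₁/√(g·y₁) = 4.89/√(9.81×0.229) = 3.26.
Sequent-depth ratio: y₂/y₁ = ½[√(1 + 8Fr₁²) − 1] = ½[√86.18 − 1] = 4.14.
y₂ = 4.14 × 0.229 = 0.948 m.
V₂ = q/y₂ = 1.12/0.948 = 1.18 m/s. E₁ = y₁ + V₁²/2g = 1.45 m; E₂ = y₂ + V₂²/2g = 1.02 m. ΔE = E₁ − E₂ = 0.429 m.
Q = q·b = 1.12 × 1.81 = 2.03 m³/s. P = γ·Q·ΔE = 9.81 × 2.03 × 0.429 = 8.52 kW.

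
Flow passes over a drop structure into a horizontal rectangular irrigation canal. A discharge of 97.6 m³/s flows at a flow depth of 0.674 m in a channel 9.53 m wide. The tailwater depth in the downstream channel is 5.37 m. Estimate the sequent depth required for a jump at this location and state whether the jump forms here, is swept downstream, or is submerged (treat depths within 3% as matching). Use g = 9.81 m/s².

q = Q/b = 97.6/9.53 = 10.2 m²/s; V₁ = q/y₁ = 15.2 m/s. Fr₁ = V₁/√(g·y₁) = 5.91.
Conjugate-depth relation: y₂/y₁ = ½[√(1 + 8Fr₁²) − 1] = ½[√280.4 − 1] = 7.87.
y₂ = 7.87 × 0.674 = 5.31 m.
Tailwater y_tw = 5.37 m: y_tw ≈ y₂, so the jump forms here.

y₂ = 5.31 m; the jump forms here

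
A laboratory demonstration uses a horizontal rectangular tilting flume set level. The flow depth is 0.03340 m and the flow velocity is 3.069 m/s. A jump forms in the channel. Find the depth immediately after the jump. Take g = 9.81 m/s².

Fr₁ = V₁/√(g·y₁) = 3.069/√(9.81×0.03340) = 5.362.
From the momentum equation for a rectangular channel, y₂/y₁ = ½[√(1 + 8Fr₁²) − 1] = ½[√230.97 − 1] = 7.099.
y₂ = 7.099 × 0.03340 = 0.2371 m.

y₂ = 0.2371 m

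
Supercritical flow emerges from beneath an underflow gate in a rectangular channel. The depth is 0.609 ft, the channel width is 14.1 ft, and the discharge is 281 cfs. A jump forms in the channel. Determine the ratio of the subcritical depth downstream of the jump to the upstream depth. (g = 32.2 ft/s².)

y₂/y₁ = 9.96

q = Q/b = 281/14.1 = 19.9 ft²/s; V₁ = q/y₁ = 32.7 ft/s. Fr₁ = V₁/√(g·y₁) = 7.39.
Sequent-depth ratio: y₂/y₁ = ½[√(1 + 8Fr₁²) − 1] = ½[√437.9 − 1] = 9.96.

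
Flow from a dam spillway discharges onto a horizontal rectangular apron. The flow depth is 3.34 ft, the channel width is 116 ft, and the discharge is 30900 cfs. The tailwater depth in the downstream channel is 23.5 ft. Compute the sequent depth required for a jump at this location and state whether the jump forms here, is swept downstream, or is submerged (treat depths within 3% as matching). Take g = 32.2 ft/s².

q = Q/b = 30900/116 = 266 ft²/s; V₁ = q/y₁ = 79.8 ft/s. Fr₁ = V₁/√(g·y₁) = 7.69.
By Bélanger, y₂/y₁ = ½[√(1 + 8Fr₁²) − 1] = ½[√474.1 − 1] = 10.4.
y₂ = 10.4 × 3.34 = 34.7 ft.
Tailwater y_tw = 23.5 ft: y_tw < y₂, so the jump is swept downstream.

y₂ = 34.7 ft; the jump is swept downstream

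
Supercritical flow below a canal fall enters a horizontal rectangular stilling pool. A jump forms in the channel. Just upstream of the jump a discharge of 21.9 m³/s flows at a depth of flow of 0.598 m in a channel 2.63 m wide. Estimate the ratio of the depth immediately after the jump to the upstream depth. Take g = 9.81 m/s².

q = Q/b = 21.9/2.63 = 8.33 m²/s; V₁ = q/y₁ = 13.9 m/s. Fr₁ = V₁/√(g·y₁) = 5.75.
Conjugate-depth relation: y₂/y₁ = ½[√(1 + 8Fr₁²) − 1] = ½[√265.4 − 1] = 7.65.

y₂/y₁ = 7.65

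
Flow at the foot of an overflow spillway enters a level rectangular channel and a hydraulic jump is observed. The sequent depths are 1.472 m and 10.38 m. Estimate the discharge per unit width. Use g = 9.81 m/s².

For a rectangular channel the momentum equation gives q² = ½·g·y₁·y₂·(y₁ + y₂) = ½×9.81×1.472×10.38×11.85 = 888.3.
q = √888.3 = 29.80 m²/s.

q = 29.80 m²/s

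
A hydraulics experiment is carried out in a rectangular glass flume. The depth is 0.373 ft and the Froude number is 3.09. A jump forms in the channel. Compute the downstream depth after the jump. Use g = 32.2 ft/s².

y₂ = 1.45 ft

Fr₁ = 3.09 (given).
Bélanger equation: y₂/y₁ = ½[√(1 + 8Fr₁²) − 1] = ½[√77.38 − 1] = 3.90.
y₂ = 3.90 × 0.373 = 1.45 ft.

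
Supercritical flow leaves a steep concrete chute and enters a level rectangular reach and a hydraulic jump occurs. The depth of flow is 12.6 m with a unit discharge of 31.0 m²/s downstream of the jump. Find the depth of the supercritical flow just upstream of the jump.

V₂ = q/y₂ = 31.0/12.6 = 2.46 m/s; Fr₂ = V₂/√(g·y₂) = 0.221.
The Bélanger relation is symmetric: y₁/y₂ = ½[√(1 + 8Fr₂²) − 1] = ½[√1.392 − 1] = 0.0899.
y₁ = 0.0899 × 12.6 = 1.13 m.

y₁ = 1.13 m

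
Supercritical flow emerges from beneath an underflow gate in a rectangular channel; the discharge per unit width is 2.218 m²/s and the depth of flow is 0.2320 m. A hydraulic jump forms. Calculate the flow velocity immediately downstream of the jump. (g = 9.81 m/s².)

V₂ = 1.128 m/s

V₁ = q/y₁ = 2.218/0.2320 = 9.560 m/s. Fr₁ = V₁/√(g·y₁) = 9.560/√(9.81×0.2320) = 6.337.
From the momentum equation for a rectangular channel, y₂/y₁ = ½[√(1 + 8Fr₁²) − 1] = ½[√322.28 − 1] = 8.476.
y₂ = 8.476 × 0.2320 = 1.966 m.
V₂ = q/y₂ = 2.218/1.966 = 1.128 m/s.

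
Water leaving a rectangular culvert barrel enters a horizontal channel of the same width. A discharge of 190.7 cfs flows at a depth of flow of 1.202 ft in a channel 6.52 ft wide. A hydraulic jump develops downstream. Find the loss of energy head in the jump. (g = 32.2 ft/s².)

q = Q/b = 190.7/6.52 = 29.25 ft²/s; V₁ = q/y₁ = 24.33 ft/s. Fr₁ = V₁/√(g·y₁) = 3.911.
Bélanger equation: y₂/y₁ = ½[√(1 + 8Fr₁²) − 1] = ½[√123.38 − 1] = 5.054.
y₂ = 5.054 × 1.202 = 6.075 ft.
Head loss: ΔE = (y₂ − y₁)³/(4y₁y₂) = (6.075 − 1.202)³/(4×1.202×6.075) = 115.7/29.21 = 3.961 ft.

ΔE = 3.961 ft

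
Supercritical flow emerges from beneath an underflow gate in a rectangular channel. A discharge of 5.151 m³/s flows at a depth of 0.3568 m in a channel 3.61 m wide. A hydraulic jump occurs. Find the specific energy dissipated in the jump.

q = Q/b = 5.151/3.61 = 1.427 m²/s; V₁ = q/y₁ = 3.999 m/s. Fr₁ = V₁/√(g·y₁) = 2.138.
From the momentum equation for a rectangular channel, y₂/y₁ = ½[√(1 + 8Fr₁²) − 1] = ½[√37.552 − 1] = 2.564.
y₂ = 2.564 × 0.3568 = 0.9148 m.
V₂ = q/y₂ = 1.427/0.9148 = 1.560 m/s. E₁ = y₁ + V₁²/2g = 1.172 m; E₂ = y₂ + V₂²/2g = 1.039 m. ΔE = E₁ − E₂ = 0.1331 m.

ΔE = 0.1331 m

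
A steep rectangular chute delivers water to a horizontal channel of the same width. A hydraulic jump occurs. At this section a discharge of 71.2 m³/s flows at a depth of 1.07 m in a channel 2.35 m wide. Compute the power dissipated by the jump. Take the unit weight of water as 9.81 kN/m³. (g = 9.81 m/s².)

q = Q/b = 71.2/2.35 = 30.3 m²/s; V₁ = q/y₁ = 28.3 m/s. Fr₁ = V₁/√(g·y₁) = 8.74.
Bélanger equation: y₂/y₁ = ½[√(1 + 8Fr₁²) − 1] = ½[√612.1 − 1] = 11.9.
y₂ = 11.9 × 1.07 = 12.7 m.
V₂ = q/y₂ = 30.3/12.7 = 2.39 m/s. E₁ = y₁ + V₁²/2g = 41.9 m; E₂ = y₂ + V₂²/2g = 13.0 m. ΔE = E₁ − E₂ = 28.9 m.
P = γ·Q·ΔE = 9.81 × 71.2 × 28.9 = 20217 kW.

P = 20217 kW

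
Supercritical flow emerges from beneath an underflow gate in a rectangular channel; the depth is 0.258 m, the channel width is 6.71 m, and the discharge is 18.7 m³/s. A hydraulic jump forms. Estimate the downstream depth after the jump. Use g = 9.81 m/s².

q = Q/b = 18.7/6.71 = 2.79 m²/s; V₁ = q/y₁ = 10.8 m/s. Fr₁ = V₁/√(g·y₁) = 6.79.
From the momentum equation for a rectangular channel, y₂/y₁ = ½[√(1 + 8Fr₁²) − 1] = ½[√369.8 − 1] = 9.12.
y₂ = 9.12 × 0.258 = 2.35 m.

y₂ = 2.35 m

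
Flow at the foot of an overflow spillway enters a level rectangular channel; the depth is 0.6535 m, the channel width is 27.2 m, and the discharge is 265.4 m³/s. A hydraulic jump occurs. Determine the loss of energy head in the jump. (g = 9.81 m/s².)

ΔE = 6.699 m

q = Q/b = 265.4/27.2 = 9.757 m²/s; V₁ = q/y₁ = 14.93 m/s. Fr₁ = V₁/√(g·y₁) = 5.897.
Sequent-depth ratio: y₂/y₁ = ½[√(1 + 8Fr₁²) − 1] = ½[√279.19 − 1] = 7.855.
y₂ = 7.855 × 0.6535 = 5.133 m.
V₂ = q/y₂ = 9.757/5.133 = 1.901 m/s. E₁ = y₁ + V₁²/2g = 12.02 m; E₂ = y₂ + V₂²/2g = 5.317 m. ΔE = E₁ − E₂ = 6.699 m.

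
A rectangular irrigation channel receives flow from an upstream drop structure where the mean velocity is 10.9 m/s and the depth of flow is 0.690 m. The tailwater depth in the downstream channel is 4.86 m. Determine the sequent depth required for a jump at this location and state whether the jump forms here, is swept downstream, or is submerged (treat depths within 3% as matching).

Fr₁ = V₁/√(g·y₁) = 10.9/√(9.81×0.690) = 4.19.
Conjugate-depth relation: y₂/y₁ = ½[√(1 + 8Fr₁²) − 1] = ½[√141.4 − 1] = 5.45.
y₂ = 5.45 × 0.690 = 3.76 m.
Tailwater y_tw = 4.86 m: y_tw > y₂, so the jump is submerged.

y₂ = 3.76 m; the jump is submerged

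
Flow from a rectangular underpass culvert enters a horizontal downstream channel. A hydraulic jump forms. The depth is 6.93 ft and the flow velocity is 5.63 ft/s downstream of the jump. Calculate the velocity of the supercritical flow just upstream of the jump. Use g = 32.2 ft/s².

V₁ = 24.4 ft/s

Fr₂ = V₂/√(g·y₂) = 5.63/√(32.2×6.93) = 0.377.
Since the conjugate-depth ratio holds either way, y₁/y₂ = ½[√(1 + 8Fr₂²) − 1] = ½[√2.136 − 1] = 0.231.
y₁ = 0.231 × 6.93 = 1.60 ft.
V₁ = q/y₁ = 39.0/1.60 = 24.4 ft/s.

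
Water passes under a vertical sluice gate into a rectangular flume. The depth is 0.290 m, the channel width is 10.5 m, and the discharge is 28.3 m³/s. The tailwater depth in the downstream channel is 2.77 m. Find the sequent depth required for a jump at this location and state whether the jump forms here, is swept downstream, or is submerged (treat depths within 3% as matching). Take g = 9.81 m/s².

q = Q/b = 28.3/10.5 = 2.70 m²/s; V₁ = q/y₁ = 9.29 m/s. Fr₁ = V₁/√(g·y₁) = 5.51.
Bélanger equation: y₂/y₁ = ½[√(1 + 8Fr₁²) − 1] = ½[√243.9 − 1] = 7.31.
y₂ = 7.31 × 0.290 = 2.12 m.
Tailwater y_tw = 2.77 m: y_tw > y₂, so the jump is submerged.

y₂ = 2.12 m; the jump is submerged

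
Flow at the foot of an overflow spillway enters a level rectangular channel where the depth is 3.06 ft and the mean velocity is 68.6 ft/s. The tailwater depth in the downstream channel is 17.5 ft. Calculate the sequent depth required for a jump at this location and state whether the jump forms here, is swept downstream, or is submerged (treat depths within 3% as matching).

Fr₁ = V₁/√(g·y₁) = 68.6/√(32.2×3.06) = 6.91.
By Bélanger, y₂/y₁ = ½[√(1 + 8Fr₁²) − 1] = ½[√383.1 − 1] = 9.29.
y₂ = 9.29 × 3.06 = 28.4 ft.
Tailwater y_tw = 17.5 ft: y_tw < y₂, so the jump is swept downstream.

y₂ = 28.4 ft; the jump is swept downstream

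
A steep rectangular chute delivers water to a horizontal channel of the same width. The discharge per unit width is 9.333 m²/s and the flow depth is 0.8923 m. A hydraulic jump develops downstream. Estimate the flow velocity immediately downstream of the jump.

V₁ = q/y₁ = 9.333/0.8923 = 10.46 m/s. Fr₁ = V₁/√(g·y₁) = 10.46/√(9.81×0.8923) = 3.535.
From the momentum equation for a rectangular channel, y₂/y₁ = ½[√(1 + 8Fr₁²) − 1] = ½[√100.98 − 1] = 4.525.
y₂ = 4.525 × 0.8923 = 4.037 m.
V₂ = q/y₂ = 9.333/4.037 = 2.312 m/s.

V₂ = 2.312 m/s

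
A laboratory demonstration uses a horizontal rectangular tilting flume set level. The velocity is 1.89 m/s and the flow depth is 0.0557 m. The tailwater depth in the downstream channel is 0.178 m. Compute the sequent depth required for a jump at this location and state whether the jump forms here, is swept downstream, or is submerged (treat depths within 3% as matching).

y₂ = 0.175 m; the jump forms here

Fr₁ = V₁/√(g·y₁) = 1.89/√(9.81×0.0557) = 2.56.
Sequent-depth ratio: y₂/y₁ = ½[√(1 + 8Fr₁²) − 1] = ½[√53.30 − 1] = 3.15.
y₂ = 3.15 × 0.0557 = 0.175 m.
Tailwater y_tw = 0.178 m: y_tw ≈ y₂, so the jump forms here.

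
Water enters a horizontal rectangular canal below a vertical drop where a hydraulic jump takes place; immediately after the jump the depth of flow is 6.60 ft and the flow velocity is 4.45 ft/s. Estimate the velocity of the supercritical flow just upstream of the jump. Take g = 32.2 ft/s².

Fr₂ = V₂/√(g·y₂) = 4.45/√(32.2×6.60) = 0.305.
Since the conjugate-depth ratio holds either way, y₁/y₂ = ½[√(1 + 8Fr₂²) − 1] = ½[√1.745 − 1] = 0.161.
y₁ = 0.161 × 6.60 = 1.06 ft.
V₁ = q/y₁ = 29.4/1.06 = 27.7 ft/s.

V₁ = 27.7 ft/s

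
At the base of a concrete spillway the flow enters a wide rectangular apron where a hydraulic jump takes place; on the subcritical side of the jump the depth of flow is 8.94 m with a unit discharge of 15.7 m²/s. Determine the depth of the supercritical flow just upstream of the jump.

V₂ = q/y₂ = 15.7/8.94 = 1.76 m/s; Fr₂ = V₂/√(g·y₂) = 0.188.
Since the conjugate-depth ratio holds either way, y₁/y₂ = ½[√(1 + 8Fr₂²) − 1] = ½[√1.281 − 1] = 0.0660.
y₁ = 0.0660 × 8.94 = 0.590 m.

y₁ = 0.590 m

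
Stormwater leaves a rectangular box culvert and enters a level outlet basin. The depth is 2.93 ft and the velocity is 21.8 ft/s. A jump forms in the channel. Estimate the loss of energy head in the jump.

Fr₁ = V₁/√(g·y₁) = 21.8/√(32.2×2.93) = 2.24.
From the momentum equation for a rectangular channel, y₂/y₁ = ½[√(1 + 8Fr₁²) − 1] = ½[√41.30 − 1] = 2.71.
y₂ = 2.71 × 2.93 = 7.95 ft.
q = V₁·y₁ = 21.8 × 2.93 = 63.9 ft²/s. V₂ = q/y₂ = 63.9/7.95 = 8.03 ft/s. E₁ = y₁ + V₁²/2g = 10.3 ft; E₂ = y₂ + V₂²/2g = 8.95 ft. ΔE = E₁ − E₂ = 1.36 ft.

ΔE = 1.36 ft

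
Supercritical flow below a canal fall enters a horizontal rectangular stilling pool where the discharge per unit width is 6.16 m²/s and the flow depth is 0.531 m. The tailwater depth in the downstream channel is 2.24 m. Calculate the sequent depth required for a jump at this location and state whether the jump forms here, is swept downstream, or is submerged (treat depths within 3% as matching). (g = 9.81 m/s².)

y₂ = 3.56 m; the jump is swept downstream

V₁ = q/y₁ = 6.16/0.531 = 11.6 m/s. Fr₁ = V₁/√(g·y₁) = 11.6/√(9.81×0.531) = 5.08.
Conjugate-depth relation: y₂/y₁ = ½[√(1 + 8Fr₁²) − 1] = ½[√207.7 − 1] = 6.71.
y₂ = 6.71 × 0.531 = 3.56 m.
Tailwater y_tw = 2.24 m: y_tw < y₂, so the jump is swept downstream.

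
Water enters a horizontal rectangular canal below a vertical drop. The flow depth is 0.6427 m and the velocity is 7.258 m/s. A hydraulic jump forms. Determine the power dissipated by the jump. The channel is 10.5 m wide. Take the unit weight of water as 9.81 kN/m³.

P = 383.0 kW

Fr₁ = V₁/√(g·y₁) = 7.258/√(9.81×0.6427) = 2.891.
From the momentum equation for a rectangular channel, y₂/y₁ = ½[√(1 + 8Fr₁²) − 1] = ½[√67.842 − 1] = 3.618.
y₂ = 3.618 × 0.6427 = 2.325 m.
q = V₁·y₁ = 7.258 × 0.6427 = 4.665 m²/s. V₂ = q/y₂ = 4.665/2.325 = 2.006 m/s. E₁ = y₁ + V₁²/2g = 3.328 m; E₂ = y₂ + V₂²/2g = 2.531 m. ΔE = E₁ − E₂ = 0.7971 m.
Q = q·b = 4.665 × 10.5 = 48.98 m³/s. P = γ·Q·ΔE = 9.81 × 48.98 × 0.7971 = 383.0 kW.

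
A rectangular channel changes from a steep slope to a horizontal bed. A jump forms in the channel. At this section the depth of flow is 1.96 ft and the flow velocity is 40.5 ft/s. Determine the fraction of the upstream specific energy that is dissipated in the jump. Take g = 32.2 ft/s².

ΔE/E₁ = 0.499 (49.9%)

Fr₁ = V₁/√(g·y₁) = 40.5/√(32.2×1.96) = 5.10.
Sequent-depth ratio: y₂/y₁ = ½[√(1 + 8Fr₁²) − 1] = ½[√208.9 − 1] = 6.73.
y₂ = 6.73 × 1.96 = 13.2 ft.
E₁ = y₁ + V₁²/2g = 27.4 ft. ΔE = (y₂ − y₁)³/(4y₁y₂) = 13.7 ft. ΔE/E₁ = 13.7/27.4 = 0.499.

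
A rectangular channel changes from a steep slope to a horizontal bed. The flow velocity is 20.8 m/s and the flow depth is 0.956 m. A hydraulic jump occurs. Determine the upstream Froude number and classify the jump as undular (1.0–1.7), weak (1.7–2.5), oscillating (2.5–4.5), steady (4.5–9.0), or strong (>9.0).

Fr₁ = V₁/√(g·y₁) = 20.8/√(9.81×0.956) = 6.79.
Fr₁ = 6.79 lies in the steady range.

Fr₁ = 6.79; steady jump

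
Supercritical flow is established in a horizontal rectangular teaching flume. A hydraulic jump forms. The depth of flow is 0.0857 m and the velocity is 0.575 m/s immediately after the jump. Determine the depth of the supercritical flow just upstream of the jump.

y₁ = 0.0444 m

Fr₂ = V₂/√(g·y₂) = 0.575/√(9.81×0.0857) = 0.627.
Applying the sequent-depth relation in reverse, y₁/y₂ = ½[√(1 + 8Fr₂²) − 1] = ½[√4.146 − 1] = 0.518.
y₁ = 0.518 × 0.0857 = 0.0444 m.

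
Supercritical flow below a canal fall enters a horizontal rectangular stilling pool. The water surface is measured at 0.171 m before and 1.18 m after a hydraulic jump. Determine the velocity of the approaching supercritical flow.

V₁ = 6.76 m/s

For a rectangular channel the momentum equation gives q² = ½·g·y₁·y₂·(y₁ + y₂) = ½×9.81×0.171×1.18×1.35 = 1.34.
q = √1.34 = 1.16 m²/s.
V₁ = q/y₁ = 1.16/0.171 = 6.76 m/s.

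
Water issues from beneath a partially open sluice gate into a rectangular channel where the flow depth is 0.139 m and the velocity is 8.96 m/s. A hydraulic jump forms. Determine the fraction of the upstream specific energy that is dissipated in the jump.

Fr₁ = V₁/√(g·y₁) = 8.96/√(9.81×0.139) = 7.67.
Bélanger equation: y₂/y₁ = ½[√(1 + 8Fr₁²) − 1] = ½[√472.0 − 1] = 10.4.
y₂ = 10.4 × 0.139 = 1.44 m.
E₁ = y₁ + V₁²/2g = 4.23 m. ΔE = (y₂ − y₁)³/(4y₁y₂) = 2.75 m. ΔE/E₁ = 2.75/4.23 = 0.651.

ΔE/E₁ = 0.651 (65.1%)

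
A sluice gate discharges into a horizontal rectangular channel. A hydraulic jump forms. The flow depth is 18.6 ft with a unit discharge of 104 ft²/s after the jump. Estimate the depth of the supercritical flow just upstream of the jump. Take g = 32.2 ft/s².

V₂ = q/y₂ = 104/18.6 = 5.59 ft/s; Fr₂ = V₂/√(g·y₂) = 0.228.
Since the conjugate-depth ratio holds either way, y₁/y₂ = ½[√(1 + 8Fr₂²) − 1] = ½[√1.418 − 1] = 0.0953.
y₁ = 0.0953 × 18.6 = 1.77 ft.

y₁ = 1.77 ft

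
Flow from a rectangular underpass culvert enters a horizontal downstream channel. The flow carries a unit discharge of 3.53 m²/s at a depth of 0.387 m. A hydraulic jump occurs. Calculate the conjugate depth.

V₁ = q/y₁ = 3.53/0.387 = 9.12 m/s. Fr₁ = V₁/√(g·y₁) = 9.12/√(9.81×0.387) = 4.68.
From the momentum equation for a rectangular channel, y₂/y₁ = ½[√(1 + 8Fr₁²) − 1] = ½[√176.3 − 1] = 6.14.
y₂ = 6.14 × 0.387 = 2.38 m.

y₂ = 2.38 m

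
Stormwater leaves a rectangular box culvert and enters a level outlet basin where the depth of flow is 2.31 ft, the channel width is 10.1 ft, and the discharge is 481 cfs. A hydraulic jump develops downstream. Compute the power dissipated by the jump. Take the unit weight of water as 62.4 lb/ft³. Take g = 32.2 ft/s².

q = Q/b = 481/10.1 = 47.6 ft²/s; V₁ = q/y₁ = 20.6 ft/s. Fr₁ = V₁/√(g·y₁) = 2.39.
From the momentum equation for a rectangular channel, y₂/y₁ = ½[√(1 + 8Fr₁²) − 1] = ½[√46.71 − 1] = 2.92.
y₂ = 2.92 × 2.31 = 6.74 ft.
Head loss: ΔE = (y₂ − y₁)³/(4y₁y₂) = (6.74 − 2.31)³/(4×2.31×6.74) = 86.9/62.3 = 1.40 ft.
P = γ·Q·ΔE/550 = 62.4 × 481 × 1.40 / 550 = 76.1 hp.

P = 76.1 hp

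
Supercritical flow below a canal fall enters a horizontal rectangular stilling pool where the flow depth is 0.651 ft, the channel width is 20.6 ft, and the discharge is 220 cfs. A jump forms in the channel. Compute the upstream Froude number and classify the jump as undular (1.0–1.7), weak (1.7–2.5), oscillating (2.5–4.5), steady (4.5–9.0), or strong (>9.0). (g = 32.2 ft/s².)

q = Q/b = 220/20.6 = 10.7 ft²/s; V₁ = q/y₁ = 16.4 ft/s. Fr₁ = V₁/√(g·y₁) = 3.58.
Fr₁ = 3.58 lies in the oscillating range.

Fr₁ = 3.58; oscillating jump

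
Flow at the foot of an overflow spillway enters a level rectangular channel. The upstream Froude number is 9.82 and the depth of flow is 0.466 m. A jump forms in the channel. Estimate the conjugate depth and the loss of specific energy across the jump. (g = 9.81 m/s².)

Fr₁ = 9.82 (given).
From the momentum equation for a rectangular channel, y₂/y₁ = ½[√(1 + 8Fr₁²) − 1] = ½[√772.5 − 1] = 13.4.
y₂ = 13.4 × 0.466 = 6.24 m.
V₁ = Fr₁·√(g·y₁) = 9.82×√(9.81×0.466) = 21.0 m/s; q = V₁·y₁ = 9.78 m²/s. V₂ = q/y₂ = 9.78/6.24 = 1.57 m/s. E₁ = y₁ + V₁²/2g = 22.9 m; E₂ = y₂ + V₂²/2g = 6.37 m. ΔE = E₁ − E₂ = 16.6 m.

y₂ = 6.24 m; ΔE = 16.6 m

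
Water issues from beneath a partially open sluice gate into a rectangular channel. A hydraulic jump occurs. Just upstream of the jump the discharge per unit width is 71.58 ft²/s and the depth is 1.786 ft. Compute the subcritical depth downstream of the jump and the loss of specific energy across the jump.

y₂ = 12.49 ft; ΔE = 13.73 ft

V₁ = q/y₁ = 71.58/1.786 = 40.08 ft/s. Fr₁ = V₁/√(g·y₁) = 40.08/√(32.2×1.786) = 5.285.
From the momentum equation for a rectangular channel, y₂/y₁ = ½[√(1 + 8Fr₁²) − 1] = ½[√224.45 − 1] = 6.991.
y₂ = 6.991 × 1.786 = 12.49 ft.
V₂ = q/y₂ = 71.58/12.49 = 5.733 ft/s. E₁ = y₁ + V₁²/2g = 26.73 ft; E₂ = y₂ + V₂²/2g = 13.00 ft. ΔE = E₁ − E₂ = 13.73 ft.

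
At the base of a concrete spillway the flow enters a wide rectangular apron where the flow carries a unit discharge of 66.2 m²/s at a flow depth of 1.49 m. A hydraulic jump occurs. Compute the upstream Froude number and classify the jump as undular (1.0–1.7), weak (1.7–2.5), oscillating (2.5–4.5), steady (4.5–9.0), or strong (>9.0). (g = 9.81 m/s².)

Fr₁ = 11.6; strong jump

V₁ = q/y₁ = 66.2/1.49 = 44.4 m/s. Fr₁ = V₁/√(g·y₁) = 44.4/√(9.81×1.49) = 11.6.
Fr₁ = 11.6 lies in the strong range.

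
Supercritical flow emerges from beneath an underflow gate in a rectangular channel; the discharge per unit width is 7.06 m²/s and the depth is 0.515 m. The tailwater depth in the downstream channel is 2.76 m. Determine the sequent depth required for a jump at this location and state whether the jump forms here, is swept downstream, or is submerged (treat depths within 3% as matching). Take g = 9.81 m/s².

y₂ = 4.19 m; the jump is swept downstream

V₁ = q/y₁ = 7.06/0.515 = 13.7 m/s. Fr₁ = V₁/√(g·y₁) = 13.7/√(9.81×0.515) = 6.10.
By Bélanger, y₂/y₁ = ½[√(1 + 8Fr₁²) − 1] = ½[√298.6 − 1] = 8.14.
y₂ = 8.14 × 0.515 = 4.19 m.
Tailwater y_tw = 2.76 m: y_tw < y₂, so the jump is swept downstream.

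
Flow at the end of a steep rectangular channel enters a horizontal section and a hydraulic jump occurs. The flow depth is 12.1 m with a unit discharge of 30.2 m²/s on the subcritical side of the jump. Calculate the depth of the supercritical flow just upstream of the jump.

y₁ = 1.16 m

V₂ = q/y₂ = 30.2/12.1 = 2.50 m/s; Fr₂ = V₂/√(g·y₂) = 0.229.
Since the conjugate-depth ratio holds either way, y₁/y₂ = ½[√(1 + 8Fr₂²) − 1] = ½[√1.420 − 1] = 0.0958.
y₁ = 0.0958 × 12.1 = 1.16 m.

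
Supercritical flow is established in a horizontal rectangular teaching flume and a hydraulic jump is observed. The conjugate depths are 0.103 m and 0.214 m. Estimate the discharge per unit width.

For a rectangular channel the momentum equation gives q² = ½·g·y₁·y₂·(y₁ + y₂) = ½×9.81×0.103×0.214×0.317 = 0.0343.
q = √0.0343 = 0.185 m²/s.

q = 0.185 m²/s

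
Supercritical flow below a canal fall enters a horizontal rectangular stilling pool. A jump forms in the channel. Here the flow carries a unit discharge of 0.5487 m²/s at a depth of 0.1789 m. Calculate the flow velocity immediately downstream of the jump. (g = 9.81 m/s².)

V₁ = q/y₁ = 0.5487/0.1789 = 3.067 m/s. Fr₁ = V₁/√(g·y₁) = 3.067/√(9.81×0.1789) = 2.315.
Sequent-depth ratio: y₂/y₁ = ½[√(1 + 8Fr₁²) − 1] = ½[√43.881 − 1] = 2.812.
y₂ = 2.812 × 0.1789 = 0.5031 m.
V₂ = q/y₂ = 0.5487/0.5031 = 1.091 m/s.

V₂ = 1.091 m/s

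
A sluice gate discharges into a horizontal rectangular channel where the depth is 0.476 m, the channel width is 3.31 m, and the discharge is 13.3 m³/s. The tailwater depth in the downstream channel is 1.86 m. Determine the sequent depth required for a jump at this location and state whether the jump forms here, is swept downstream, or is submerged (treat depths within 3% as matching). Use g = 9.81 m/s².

q = Q/b = 13.3/3.31 = 4.02 m²/s; V₁ = q/y₁ = 8.44 m/s. Fr₁ = V₁/√(g·y₁) = 3.91.
Bélanger equation: y₂/y₁ = ½[√(1 + 8Fr₁²) − 1] = ½[√123.1 − 1] = 5.05.
y₂ = 5.05 × 0.476 = 2.40 m.
Tailwater y_tw = 1.86 m: y_tw < y₂, so the jump is swept downstream.

y₂ = 2.40 m; the jump is swept downstream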